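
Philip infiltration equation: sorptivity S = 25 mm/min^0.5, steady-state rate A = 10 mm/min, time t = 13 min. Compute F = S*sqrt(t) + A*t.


F = S*sqrt(t) + A*t
F = 25*sqrt(13) + 10*13
F = 25*3.605551 + 130

220.1388 mm


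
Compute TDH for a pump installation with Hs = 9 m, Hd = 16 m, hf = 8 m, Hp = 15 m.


TDH = Hs + Hd + hf + Hp = 9 + 16 + 8 + 15 = 48

48 m


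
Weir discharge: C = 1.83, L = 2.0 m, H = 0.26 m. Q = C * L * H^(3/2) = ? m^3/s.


Q = C * L * H^(3/2) = 1.83 * 2.0 * 0.26^1.5 = 1.83 * 2.0 * 0.132575

0.4852 m^3/s


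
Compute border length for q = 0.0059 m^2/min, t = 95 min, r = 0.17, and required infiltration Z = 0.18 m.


L = q*t/((1+r)*Z)
L = 0.0059*95/((1+0.17)*0.18)
L = 0.5605/0.2106

2.6614 m


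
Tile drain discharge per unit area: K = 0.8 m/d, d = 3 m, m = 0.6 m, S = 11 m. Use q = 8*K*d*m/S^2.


q = 8*K*d*m/S^2
q = 8*0.8*3*0.6/11^2
q = 11.5200 / 121

0.0952 m/d


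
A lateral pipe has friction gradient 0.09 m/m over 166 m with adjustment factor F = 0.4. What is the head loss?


hf = J * L * F = 0.09 * 166 * 0.4 = 5.9760 m

5.9760 m


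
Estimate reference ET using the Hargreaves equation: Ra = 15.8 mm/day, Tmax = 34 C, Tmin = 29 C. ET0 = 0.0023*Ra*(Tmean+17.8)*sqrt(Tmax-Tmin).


Tmean = (Tmax + Tmin)/2 = (34 + 29)/2 = 31.5
ET0 = 0.0023 * 15.8 * (31.5 + 17.8) * sqrt(34 - 29)
ET0 = 0.0023 * 15.8 * 49.3 * 2.236068

4.0061 mm/day


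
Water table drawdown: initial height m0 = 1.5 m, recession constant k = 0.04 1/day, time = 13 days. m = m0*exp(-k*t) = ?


m = m0 * exp(-k*t)
m = 1.5 * exp(-0.04 * 13)
m = 1.5 * exp(-0.5200)

0.8918 m


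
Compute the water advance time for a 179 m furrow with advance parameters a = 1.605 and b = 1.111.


t = (L/a)^(1/b)
t = (179/1.605)^(1/1.111)
t = 111.526480^(1/1.111)

69.6345 min


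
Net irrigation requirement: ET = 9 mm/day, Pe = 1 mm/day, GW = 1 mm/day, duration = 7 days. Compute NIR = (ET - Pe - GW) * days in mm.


Daily deficit = ET - Pe - GW = 9 - 1 - 1 = 7 mm/day
NIR = 7 * 7 = 49 mm

49.0000 mm


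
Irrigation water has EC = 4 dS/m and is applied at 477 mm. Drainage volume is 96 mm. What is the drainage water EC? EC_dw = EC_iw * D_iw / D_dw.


EC_dw = EC_iw * D_iw / D_dw
EC_dw = 4 * 477 / 96
EC_dw = 1908 / 96

19.8750 dS/m


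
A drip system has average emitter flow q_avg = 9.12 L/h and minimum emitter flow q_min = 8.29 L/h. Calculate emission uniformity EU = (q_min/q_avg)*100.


EU = (q_min/q_avg)*100 = (8.29/9.12)*100 = 90.8991%

90.8991 %


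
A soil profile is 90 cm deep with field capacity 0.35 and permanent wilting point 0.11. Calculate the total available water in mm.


AWC = (FC - PWP) * d * 10
AWC = (0.35 - 0.11) * 90 * 10
AWC = 0.2400 * 90 * 10

216.0000 mm


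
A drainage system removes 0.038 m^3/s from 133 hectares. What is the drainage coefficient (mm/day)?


DC = Q * 86400 / (A * 10000) * 1000
DC = 0.038 * 86400 / (133 * 10000) * 1000
DC = 3283200.0000 / 1330000

2.4686 mm/day


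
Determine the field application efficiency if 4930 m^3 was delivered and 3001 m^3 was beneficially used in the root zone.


Ea = V_root / V_field * 100 = 3001 / 4930 * 100 = 60.8722%

60.8722 %


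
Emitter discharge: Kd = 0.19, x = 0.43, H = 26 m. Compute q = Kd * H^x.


q = Kd * H^x = 0.19 * 26^0.43 = 0.19 * 4.059182

0.7712 L/h


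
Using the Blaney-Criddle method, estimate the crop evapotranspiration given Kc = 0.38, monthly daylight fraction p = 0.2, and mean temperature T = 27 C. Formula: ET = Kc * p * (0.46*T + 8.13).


ET = Kc * p * (0.46*T + 8.13)
ET = 0.38 * 0.2 * (0.46*27 + 8.13)
ET = 0.38 * 0.2 * 20.5500

1.5618 mm/day


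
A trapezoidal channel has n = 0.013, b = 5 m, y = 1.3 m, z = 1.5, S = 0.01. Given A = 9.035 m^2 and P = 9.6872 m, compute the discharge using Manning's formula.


R = A/P = 9.035/9.6872 = 0.932674
Q = (1/0.013) * 9.035 * 0.932674^(2/3) * 0.01^0.5

66.3445 m^3/s


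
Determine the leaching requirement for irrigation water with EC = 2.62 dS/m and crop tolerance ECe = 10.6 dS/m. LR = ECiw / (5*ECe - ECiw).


LR = ECiw / (5*ECe - ECiw)
LR = 2.62 / (5*10.6 - 2.62)
LR = 2.62 / 50.3800

0.0520


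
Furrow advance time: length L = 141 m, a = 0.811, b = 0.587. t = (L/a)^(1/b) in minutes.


t = (L/a)^(1/b)
t = (141/0.811)^(1/0.587)
t = 173.859433^(1/0.587)

6551.6604 min


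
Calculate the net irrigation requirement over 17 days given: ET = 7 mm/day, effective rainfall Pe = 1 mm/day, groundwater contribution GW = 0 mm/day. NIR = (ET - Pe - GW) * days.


Daily deficit = ET - Pe - GW = 7 - 1 - 0 = 6 mm/day
NIR = 6 * 17 = 102 mm

102.0000 mm


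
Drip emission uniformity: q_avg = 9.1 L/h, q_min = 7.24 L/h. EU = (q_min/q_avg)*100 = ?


EU = (q_min/q_avg)*100 = (7.24/9.1)*100 = 79.5604%

79.5604 %


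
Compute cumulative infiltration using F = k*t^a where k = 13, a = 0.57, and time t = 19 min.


F = k * t^a = 13 * 19^0.57
F = 13 * 5.356604

69.6359 mm


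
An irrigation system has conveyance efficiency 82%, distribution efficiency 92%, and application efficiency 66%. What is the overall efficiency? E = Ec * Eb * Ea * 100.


Ec = 0.82, Eb = 0.92, Ea = 0.66
E = 0.82 * 0.92 * 0.66 * 100 = 49.7904%

49.7904 %


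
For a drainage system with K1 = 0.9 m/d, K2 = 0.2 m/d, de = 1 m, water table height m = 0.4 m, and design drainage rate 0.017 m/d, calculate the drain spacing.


S^2 = 8*K2*de*m/q + 4*K1*m^2/q
S^2 = 8*0.2*1*0.4/0.017 + 4*0.9*0.4^2/0.017
S = sqrt(71.5294)

8.4575 m


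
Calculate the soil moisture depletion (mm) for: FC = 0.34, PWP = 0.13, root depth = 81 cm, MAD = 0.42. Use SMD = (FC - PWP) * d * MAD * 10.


SMD = (FC - PWP) * d * MAD * 10
SMD = (0.34 - 0.13) * 81 * 0.42 * 10
SMD = 0.2100 * 81 * 0.42 * 10

71.4420 mm


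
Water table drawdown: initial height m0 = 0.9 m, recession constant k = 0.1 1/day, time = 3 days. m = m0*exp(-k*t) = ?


m = m0 * exp(-k*t)
m = 0.9 * exp(-0.1 * 3)
m = 0.9 * exp(-0.3000)

0.6667 m


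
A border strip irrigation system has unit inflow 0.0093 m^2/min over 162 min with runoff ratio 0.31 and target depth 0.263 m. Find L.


L = q*t/((1+r)*Z)
L = 0.0093*162/((1+0.31)*0.263)
L = 1.5066/0.34453

4.3729 m


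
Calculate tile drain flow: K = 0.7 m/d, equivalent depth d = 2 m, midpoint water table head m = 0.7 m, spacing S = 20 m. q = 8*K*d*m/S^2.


q = 8*K*d*m/S^2
q = 8*0.7*2*0.7/20^2
q = 7.8400 / 400

0.0196 m/d


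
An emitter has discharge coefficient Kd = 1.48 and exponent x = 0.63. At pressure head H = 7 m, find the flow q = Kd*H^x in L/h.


q = Kd * H^x = 1.48 * 7^0.63 = 1.48 * 3.407311

5.0428 L/h


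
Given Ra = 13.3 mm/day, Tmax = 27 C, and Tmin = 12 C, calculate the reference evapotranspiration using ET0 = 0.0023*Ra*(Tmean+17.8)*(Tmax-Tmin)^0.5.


Tmean = (Tmax + Tmin)/2 = (27 + 12)/2 = 19.5
ET0 = 0.0023 * 13.3 * (19.5 + 17.8) * sqrt(27 - 12)
ET0 = 0.0023 * 13.3 * 37.3 * 3.872983

4.4191 mm/day


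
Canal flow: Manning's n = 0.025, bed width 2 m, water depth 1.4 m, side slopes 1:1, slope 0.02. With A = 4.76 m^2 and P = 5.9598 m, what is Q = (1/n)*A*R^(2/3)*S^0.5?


R = A/P = 4.76/5.9598 = 0.798685
Q = (1/0.025) * 4.76 * 0.798685^(2/3) * 0.02^0.5

23.1792 m^3/s


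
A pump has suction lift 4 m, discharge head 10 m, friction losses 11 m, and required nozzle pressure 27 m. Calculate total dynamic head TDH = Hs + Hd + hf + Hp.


TDH = Hs + Hd + hf + Hp = 4 + 10 + 11 + 27 = 52

52 m


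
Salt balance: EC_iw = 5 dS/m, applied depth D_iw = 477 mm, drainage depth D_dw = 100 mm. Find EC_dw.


EC_dw = EC_iw * D_iw / D_dw
EC_dw = 5 * 477 / 100
EC_dw = 2385 / 100

23.8500 dS/m


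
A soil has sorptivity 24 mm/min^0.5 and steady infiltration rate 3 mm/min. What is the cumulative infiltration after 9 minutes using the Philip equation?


F = S*sqrt(t) + A*t
F = 24*sqrt(9) + 3*9
F = 24*3.000000 + 27

99.0000 mm


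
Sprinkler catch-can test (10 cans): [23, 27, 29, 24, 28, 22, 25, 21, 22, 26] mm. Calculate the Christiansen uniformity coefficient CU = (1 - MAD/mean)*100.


mean = 24.700000 mm
MAD = 2.300000 mm
CU = (1 - 2.300000/24.700000)*100

90.6883 %


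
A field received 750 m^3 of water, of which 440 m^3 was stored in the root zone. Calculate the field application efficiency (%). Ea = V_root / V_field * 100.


Ea = V_root / V_field * 100 = 440 / 750 * 100 = 58.6667%

58.6667 %


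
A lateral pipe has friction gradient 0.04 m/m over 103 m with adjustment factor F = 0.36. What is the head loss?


hf = J * L * F = 0.04 * 103 * 0.36 = 1.4832 m

1.4832 m


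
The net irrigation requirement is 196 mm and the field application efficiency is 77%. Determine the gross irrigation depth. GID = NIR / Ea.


Ea = 77% = 0.77
GID = NIR / Ea = 196 / 0.77 = 254.5455 mm

254.5455 mm


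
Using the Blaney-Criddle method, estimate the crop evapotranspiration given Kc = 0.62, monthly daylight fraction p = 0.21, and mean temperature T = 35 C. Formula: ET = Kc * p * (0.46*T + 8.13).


ET = Kc * p * (0.46*T + 8.13)
ET = 0.62 * 0.21 * (0.46*35 + 8.13)
ET = 0.62 * 0.21 * 24.2300

3.1547 mm/day


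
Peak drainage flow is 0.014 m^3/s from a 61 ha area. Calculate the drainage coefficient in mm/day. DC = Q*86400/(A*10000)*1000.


DC = Q * 86400 / (A * 10000) * 1000
DC = 0.014 * 86400 / (61 * 10000) * 1000
DC = 1209600.0000 / 610000

1.9830 mm/day


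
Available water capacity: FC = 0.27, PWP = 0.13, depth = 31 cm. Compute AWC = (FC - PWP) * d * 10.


AWC = (FC - PWP) * d * 10
AWC = (0.27 - 0.13) * 31 * 10
AWC = 0.1400 * 31 * 10

43.4000 mm


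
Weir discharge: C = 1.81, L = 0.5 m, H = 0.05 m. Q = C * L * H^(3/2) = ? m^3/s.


Q = C * L * H^(3/2) = 1.81 * 0.5 * 0.05^1.5 = 1.81 * 0.5 * 0.011180

0.0101 m^3/s


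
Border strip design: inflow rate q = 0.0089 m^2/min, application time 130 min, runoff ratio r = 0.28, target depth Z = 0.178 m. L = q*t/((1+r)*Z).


L = q*t/((1+r)*Z)
L = 0.0089*130/((1+0.28)*0.178)
L = 1.157/0.22784

5.0781 m


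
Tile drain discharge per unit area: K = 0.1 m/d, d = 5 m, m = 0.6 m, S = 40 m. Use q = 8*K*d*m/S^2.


q = 8*K*d*m/S^2
q = 8*0.1*5*0.6/40^2
q = 2.4000 / 1600

0.0015 m/d


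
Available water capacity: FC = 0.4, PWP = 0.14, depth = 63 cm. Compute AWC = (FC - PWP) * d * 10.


AWC = (FC - PWP) * d * 10
AWC = (0.4 - 0.14) * 63 * 10
AWC = 0.2600 * 63 * 10

163.8000 mm


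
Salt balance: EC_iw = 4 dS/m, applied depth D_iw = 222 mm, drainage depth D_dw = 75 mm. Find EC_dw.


EC_dw = EC_iw * D_iw / D_dw
EC_dw = 4 * 222 / 75
EC_dw = 888 / 75

11.8400 dS/m


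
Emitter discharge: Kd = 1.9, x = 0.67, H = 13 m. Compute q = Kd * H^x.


q = Kd * H^x = 1.9 * 13^0.67 = 1.9 * 5.576248

10.5949 L/h


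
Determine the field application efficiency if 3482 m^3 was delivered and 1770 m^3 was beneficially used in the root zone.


Ea = V_root / V_field * 100 = 1770 / 3482 * 100 = 50.8329%

50.8329 %


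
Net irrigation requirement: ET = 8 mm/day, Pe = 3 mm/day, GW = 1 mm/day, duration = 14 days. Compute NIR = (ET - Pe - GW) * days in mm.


Daily deficit = ET - Pe - GW = 8 - 3 - 1 = 4 mm/day
NIR = 4 * 14 = 56 mm

56.0000 mm


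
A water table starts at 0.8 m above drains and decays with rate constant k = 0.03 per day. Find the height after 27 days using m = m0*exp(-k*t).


m = m0 * exp(-k*t)
m = 0.8 * exp(-0.03 * 27)
m = 0.8 * exp(-0.8100)

0.3559 m


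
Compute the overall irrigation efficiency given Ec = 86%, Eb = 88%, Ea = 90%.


Ec = 0.86, Eb = 0.88, Ea = 0.9
E = 0.86 * 0.88 * 0.9 * 100 = 68.1120%

68.1120 %


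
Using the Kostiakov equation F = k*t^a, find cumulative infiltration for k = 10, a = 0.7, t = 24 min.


F = k * t^a = 10 * 24^0.7
F = 10 * 9.250131

92.5013 mm


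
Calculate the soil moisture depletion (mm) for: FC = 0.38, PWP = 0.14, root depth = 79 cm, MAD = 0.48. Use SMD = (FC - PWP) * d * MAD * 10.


SMD = (FC - PWP) * d * MAD * 10
SMD = (0.38 - 0.14) * 79 * 0.48 * 10
SMD = 0.2400 * 79 * 0.48 * 10

91.0080 mm


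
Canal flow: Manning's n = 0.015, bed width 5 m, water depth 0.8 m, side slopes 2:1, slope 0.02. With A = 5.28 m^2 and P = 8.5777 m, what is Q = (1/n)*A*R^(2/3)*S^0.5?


R = A/P = 5.28/8.5777 = 0.615550
Q = (1/0.015) * 5.28 * 0.615550^(2/3) * 0.02^0.5

36.0219 m^3/s


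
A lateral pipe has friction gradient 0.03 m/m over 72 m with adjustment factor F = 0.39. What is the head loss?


hf = J * L * F = 0.03 * 72 * 0.39 = 0.8424 m

0.8424 m


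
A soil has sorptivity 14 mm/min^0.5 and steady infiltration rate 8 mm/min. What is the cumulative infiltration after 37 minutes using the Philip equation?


F = S*sqrt(t) + A*t
F = 14*sqrt(37) + 8*37
F = 14*6.082763 + 296

381.1587 mm


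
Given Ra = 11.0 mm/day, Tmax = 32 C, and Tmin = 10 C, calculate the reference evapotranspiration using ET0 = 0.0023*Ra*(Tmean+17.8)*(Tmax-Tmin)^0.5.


Tmean = (Tmax + Tmin)/2 = (32 + 10)/2 = 21.0
ET0 = 0.0023 * 11.0 * (21.0 + 17.8) * sqrt(32 - 10)
ET0 = 0.0023 * 11.0 * 38.8 * 4.690416

4.6043 mm/day


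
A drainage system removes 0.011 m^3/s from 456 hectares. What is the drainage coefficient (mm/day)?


DC = Q * 86400 / (A * 10000) * 1000
DC = 0.011 * 86400 / (456 * 10000) * 1000
DC = 950400.0000 / 4560000

0.2084 mm/day


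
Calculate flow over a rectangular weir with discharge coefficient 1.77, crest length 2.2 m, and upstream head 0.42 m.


Q = C * L * H^(3/2) = 1.77 * 2.2 * 0.42^1.5 = 1.77 * 2.2 * 0.272191

1.0599 m^3/s


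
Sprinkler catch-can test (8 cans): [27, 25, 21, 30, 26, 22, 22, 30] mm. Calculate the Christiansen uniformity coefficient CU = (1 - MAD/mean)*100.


mean = 25.375000 mm
MAD = 2.875000 mm
CU = (1 - 2.875000/25.375000)*100

88.6700 %


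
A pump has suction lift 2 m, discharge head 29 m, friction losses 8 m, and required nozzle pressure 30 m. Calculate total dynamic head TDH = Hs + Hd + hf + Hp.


TDH = Hs + Hd + hf + Hp = 2 + 29 + 8 + 30 = 69

69 m


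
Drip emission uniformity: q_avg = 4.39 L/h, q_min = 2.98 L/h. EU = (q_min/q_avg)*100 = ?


EU = (q_min/q_avg)*100 = (2.98/4.39)*100 = 67.8815%

67.8815 %


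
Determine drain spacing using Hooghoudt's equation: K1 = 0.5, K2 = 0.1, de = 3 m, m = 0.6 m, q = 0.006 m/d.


S^2 = 8*K2*de*m/q + 4*K1*m^2/q
S^2 = 8*0.1*3*0.6/0.006 + 4*0.5*0.6^2/0.006
S = sqrt(360.0000)

18.9737 m


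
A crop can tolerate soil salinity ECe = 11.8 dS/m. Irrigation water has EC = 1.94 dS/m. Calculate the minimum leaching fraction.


LR = ECiw / (5*ECe - ECiw)
LR = 1.94 / (5*11.8 - 1.94)
LR = 1.94 / 57.0600

0.0340


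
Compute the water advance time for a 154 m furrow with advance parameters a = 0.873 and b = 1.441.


t = (L/a)^(1/b)
t = (154/0.873)^(1/1.441)
t = 176.403207^(1/1.441)

36.2236 min


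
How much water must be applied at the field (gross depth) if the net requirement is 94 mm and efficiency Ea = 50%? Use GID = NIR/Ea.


Ea = 50% = 0.5
GID = NIR / Ea = 94 / 0.5 = 188.0000 mm

188.0000 mm


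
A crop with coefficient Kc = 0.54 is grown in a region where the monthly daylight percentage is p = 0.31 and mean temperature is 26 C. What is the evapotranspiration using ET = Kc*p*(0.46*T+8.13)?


ET = Kc * p * (0.46*T + 8.13)
ET = 0.54 * 0.31 * (0.46*26 + 8.13)
ET = 0.54 * 0.31 * 20.0900

3.3631 mm/day


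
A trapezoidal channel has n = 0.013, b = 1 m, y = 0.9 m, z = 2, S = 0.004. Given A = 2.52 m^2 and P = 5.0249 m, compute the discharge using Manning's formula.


R = A/P = 2.52/5.0249 = 0.501503
Q = (1/0.013) * 2.52 * 0.501503^(2/3) * 0.004^0.5

7.7387 m^3/s


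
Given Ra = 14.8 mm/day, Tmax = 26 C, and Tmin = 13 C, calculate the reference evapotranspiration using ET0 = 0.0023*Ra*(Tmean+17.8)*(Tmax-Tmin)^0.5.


Tmean = (Tmax + Tmin)/2 = (26 + 13)/2 = 19.5
ET0 = 0.0023 * 14.8 * (19.5 + 17.8) * sqrt(26 - 13)
ET0 = 0.0023 * 14.8 * 37.3 * 3.605551

4.5779 mm/day


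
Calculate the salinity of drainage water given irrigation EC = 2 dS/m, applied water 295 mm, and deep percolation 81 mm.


EC_dw = EC_iw * D_iw / D_dw
EC_dw = 2 * 295 / 81
EC_dw = 590 / 81

7.2840 dS/m


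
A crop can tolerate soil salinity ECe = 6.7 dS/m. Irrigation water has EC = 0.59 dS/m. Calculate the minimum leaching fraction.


LR = ECiw / (5*ECe - ECiw)
LR = 0.59 / (5*6.7 - 0.59)
LR = 0.59 / 32.9100

0.0179


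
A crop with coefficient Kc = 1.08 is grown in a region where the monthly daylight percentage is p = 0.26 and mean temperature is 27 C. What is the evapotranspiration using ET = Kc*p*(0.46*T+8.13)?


ET = Kc * p * (0.46*T + 8.13)
ET = 1.08 * 0.26 * (0.46*27 + 8.13)
ET = 1.08 * 0.26 * 20.5500

5.7704 mm/day


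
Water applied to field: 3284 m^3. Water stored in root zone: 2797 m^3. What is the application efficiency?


Ea = V_root / V_field * 100 = 2797 / 3284 * 100 = 85.1705%

85.1705 %


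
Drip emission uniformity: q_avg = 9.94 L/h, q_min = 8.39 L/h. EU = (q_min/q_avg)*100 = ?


EU = (q_min/q_avg)*100 = (8.39/9.94)*100 = 84.4064%

84.4064 %


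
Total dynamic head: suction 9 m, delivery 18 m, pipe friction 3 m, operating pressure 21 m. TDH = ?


TDH = Hs + Hd + hf + Hp = 9 + 18 + 3 + 21 = 51

51 m


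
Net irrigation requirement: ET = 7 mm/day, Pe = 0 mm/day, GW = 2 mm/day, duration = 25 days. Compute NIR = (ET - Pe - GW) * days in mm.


Daily deficit = ET - Pe - GW = 7 - 0 - 2 = 5 mm/day
NIR = 5 * 25 = 125 mm

125.0000 mm


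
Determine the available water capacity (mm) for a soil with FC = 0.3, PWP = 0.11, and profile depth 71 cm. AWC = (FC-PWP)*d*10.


AWC = (FC - PWP) * d * 10
AWC = (0.3 - 0.11) * 71 * 10
AWC = 0.1900 * 71 * 10

134.9000 mm


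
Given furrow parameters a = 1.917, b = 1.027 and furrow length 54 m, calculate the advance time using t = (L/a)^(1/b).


t = (L/a)^(1/b)
t = (54/1.917)^(1/1.027)
t = 28.169014^(1/1.027)

25.8022 min


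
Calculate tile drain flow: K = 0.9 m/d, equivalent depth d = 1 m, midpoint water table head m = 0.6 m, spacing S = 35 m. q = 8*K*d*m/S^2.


q = 8*K*d*m/S^2
q = 8*0.9*1*0.6/35^2
q = 4.3200 / 1225

0.0035 m/d


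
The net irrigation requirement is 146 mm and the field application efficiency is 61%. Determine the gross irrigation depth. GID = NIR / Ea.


Ea = 61% = 0.61
GID = NIR / Ea = 146 / 0.61 = 239.3443 mm

239.3443 mm


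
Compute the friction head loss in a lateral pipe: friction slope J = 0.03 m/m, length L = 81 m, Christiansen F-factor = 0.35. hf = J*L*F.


hf = J * L * F = 0.03 * 81 * 0.35 = 0.8505 m

0.8505 m


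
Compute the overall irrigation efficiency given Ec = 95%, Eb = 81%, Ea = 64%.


Ec = 0.95, Eb = 0.81, Ea = 0.64
E = 0.95 * 0.81 * 0.64 * 100 = 49.2480%

49.2480 %


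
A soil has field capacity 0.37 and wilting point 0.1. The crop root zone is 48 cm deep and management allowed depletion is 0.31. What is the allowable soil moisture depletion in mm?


SMD = (FC - PWP) * d * MAD * 10
SMD = (0.37 - 0.1) * 48 * 0.31 * 10
SMD = 0.2700 * 48 * 0.31 * 10

40.1760 mm


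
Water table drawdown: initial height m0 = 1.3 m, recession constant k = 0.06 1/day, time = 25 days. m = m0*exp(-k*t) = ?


m = m0 * exp(-k*t)
m = 1.3 * exp(-0.06 * 25)
m = 1.3 * exp(-1.5000)

0.2901 m


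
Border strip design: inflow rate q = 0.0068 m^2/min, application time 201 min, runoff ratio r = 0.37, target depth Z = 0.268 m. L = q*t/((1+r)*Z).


L = q*t/((1+r)*Z)
L = 0.0068*201/((1+0.37)*0.268)
L = 1.3668/0.36716

3.7226 m


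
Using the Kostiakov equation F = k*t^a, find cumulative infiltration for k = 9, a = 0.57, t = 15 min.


F = k * t^a = 9 * 15^0.57
F = 9 * 4.681360

42.1322 mm


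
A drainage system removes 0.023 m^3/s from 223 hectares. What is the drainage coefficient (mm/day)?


DC = Q * 86400 / (A * 10000) * 1000
DC = 0.023 * 86400 / (223 * 10000) * 1000
DC = 1987200.0000 / 2230000

0.8911 mm/day


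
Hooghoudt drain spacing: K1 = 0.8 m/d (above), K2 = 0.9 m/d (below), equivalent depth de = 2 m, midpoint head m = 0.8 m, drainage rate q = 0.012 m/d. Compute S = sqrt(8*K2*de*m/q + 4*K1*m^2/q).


S^2 = 8*K2*de*m/q + 4*K1*m^2/q
S^2 = 8*0.9*2*0.8/0.012 + 4*0.8*0.8^2/0.012
S = sqrt(1130.6667)

33.6254 m


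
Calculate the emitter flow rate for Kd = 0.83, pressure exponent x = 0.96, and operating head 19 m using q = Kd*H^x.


q = Kd * H^x = 0.83 * 19^0.96 = 0.83 * 16.888981

14.0179 L/h


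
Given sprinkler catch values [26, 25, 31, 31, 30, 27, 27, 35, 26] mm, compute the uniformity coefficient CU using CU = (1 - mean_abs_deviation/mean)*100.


mean = 28.666667 mm
MAD = 2.740741 mm
CU = (1 - 2.740741/28.666667)*100

90.4393 %


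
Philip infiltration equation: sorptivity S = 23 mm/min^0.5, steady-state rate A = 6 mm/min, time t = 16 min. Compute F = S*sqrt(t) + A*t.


F = S*sqrt(t) + A*t
F = 23*sqrt(16) + 6*16
F = 23*4.000000 + 96

188.0000 mm


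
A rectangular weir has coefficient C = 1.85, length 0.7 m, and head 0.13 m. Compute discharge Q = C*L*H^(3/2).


Q = C * L * H^(3/2) = 1.85 * 0.7 * 0.13^1.5 = 1.85 * 0.7 * 0.046872

0.0607 m^3/s


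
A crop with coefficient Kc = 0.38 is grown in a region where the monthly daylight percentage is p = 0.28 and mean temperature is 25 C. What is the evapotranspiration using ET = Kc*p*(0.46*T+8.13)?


ET = Kc * p * (0.46*T + 8.13)
ET = 0.38 * 0.28 * (0.46*25 + 8.13)
ET = 0.38 * 0.28 * 19.6300

2.0886 mm/day


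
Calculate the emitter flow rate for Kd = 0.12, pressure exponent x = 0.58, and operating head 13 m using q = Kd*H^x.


q = Kd * H^x = 0.12 * 13^0.58 = 0.12 * 4.426772

0.5312 L/h


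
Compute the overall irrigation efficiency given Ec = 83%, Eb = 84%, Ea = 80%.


Ec = 0.83, Eb = 0.84, Ea = 0.8
E = 0.83 * 0.84 * 0.8 * 100 = 55.7760%

55.7760 %


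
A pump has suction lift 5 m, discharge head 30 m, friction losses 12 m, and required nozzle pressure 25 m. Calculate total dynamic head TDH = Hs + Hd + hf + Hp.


TDH = Hs + Hd + hf + Hp = 5 + 30 + 12 + 25 = 72

72 m


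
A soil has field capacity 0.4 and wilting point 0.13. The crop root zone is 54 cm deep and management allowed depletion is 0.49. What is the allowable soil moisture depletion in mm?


SMD = (FC - PWP) * d * MAD * 10
SMD = (0.4 - 0.13) * 54 * 0.49 * 10
SMD = 0.2700 * 54 * 0.49 * 10

71.4420 mm


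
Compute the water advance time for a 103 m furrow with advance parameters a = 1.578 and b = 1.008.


t = (L/a)^(1/b)
t = (103/1.578)^(1/1.008)
t = 65.272497^(1/1.008)

63.1433 min


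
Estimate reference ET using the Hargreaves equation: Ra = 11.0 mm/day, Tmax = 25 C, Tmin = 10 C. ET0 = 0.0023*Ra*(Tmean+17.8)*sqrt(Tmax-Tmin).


Tmean = (Tmax + Tmin)/2 = (25 + 10)/2 = 17.5
ET0 = 0.0023 * 11.0 * (17.5 + 17.8) * sqrt(25 - 10)
ET0 = 0.0023 * 11.0 * 35.3 * 3.872983

3.4589 mm/day


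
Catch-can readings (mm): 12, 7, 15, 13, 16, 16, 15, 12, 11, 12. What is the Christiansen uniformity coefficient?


mean = 12.900000 mm
MAD = 2.100000 mm
CU = (1 - 2.100000/12.900000)*100

83.7209 %


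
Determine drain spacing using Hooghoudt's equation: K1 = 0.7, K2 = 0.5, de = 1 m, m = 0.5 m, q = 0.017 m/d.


S^2 = 8*K2*de*m/q + 4*K1*m^2/q
S^2 = 8*0.5*1*0.5/0.017 + 4*0.7*0.5^2/0.017
S = sqrt(158.8235)

12.6025 m


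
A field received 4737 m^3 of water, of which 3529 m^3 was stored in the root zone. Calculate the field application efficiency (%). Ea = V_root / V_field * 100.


Ea = V_root / V_field * 100 = 3529 / 4737 * 100 = 74.4986%

74.4986 %


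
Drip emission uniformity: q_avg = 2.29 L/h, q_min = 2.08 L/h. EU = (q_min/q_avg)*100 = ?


EU = (q_min/q_avg)*100 = (2.08/2.29)*100 = 90.8297%

90.8297 %


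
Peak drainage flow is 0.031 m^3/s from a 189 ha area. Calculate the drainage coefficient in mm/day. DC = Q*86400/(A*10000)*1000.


DC = Q * 86400 / (A * 10000) * 1000
DC = 0.031 * 86400 / (189 * 10000) * 1000
DC = 2678400.0000 / 1890000

1.4171 mm/day


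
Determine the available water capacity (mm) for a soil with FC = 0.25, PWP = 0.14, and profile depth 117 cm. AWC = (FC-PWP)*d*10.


AWC = (FC - PWP) * d * 10
AWC = (0.25 - 0.14) * 117 * 10
AWC = 0.1100 * 117 * 10

128.7000 mm


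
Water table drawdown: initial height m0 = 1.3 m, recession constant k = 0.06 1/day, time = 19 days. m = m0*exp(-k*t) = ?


m = m0 * exp(-k*t)
m = 1.3 * exp(-0.06 * 19)
m = 1.3 * exp(-1.1400)

0.4158 m


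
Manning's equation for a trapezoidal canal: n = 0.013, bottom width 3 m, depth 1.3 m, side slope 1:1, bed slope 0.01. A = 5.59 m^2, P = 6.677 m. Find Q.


R = A/P = 5.59/6.677 = 0.837202
Q = (1/0.013) * 5.59 * 0.837202^(2/3) * 0.01^0.5

38.1964 m^3/s


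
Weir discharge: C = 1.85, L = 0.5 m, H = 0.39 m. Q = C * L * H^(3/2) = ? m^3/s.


Q = C * L * H^(3/2) = 1.85 * 0.5 * 0.39^1.5 = 1.85 * 0.5 * 0.243555

0.2253 m^3/s


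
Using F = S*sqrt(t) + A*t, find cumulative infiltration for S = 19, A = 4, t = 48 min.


F = S*sqrt(t) + A*t
F = 19*sqrt(48) + 4*48
F = 19*6.928203 + 192

323.6359 mm


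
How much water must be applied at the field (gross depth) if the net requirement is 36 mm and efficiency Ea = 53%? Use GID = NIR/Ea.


Ea = 53% = 0.53
GID = NIR / Ea = 36 / 0.53 = 67.9245 mm

67.9245 mm


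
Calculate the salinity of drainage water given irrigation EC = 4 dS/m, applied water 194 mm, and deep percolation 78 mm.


EC_dw = EC_iw * D_iw / D_dw
EC_dw = 4 * 194 / 78
EC_dw = 776 / 78

9.9487 dS/m


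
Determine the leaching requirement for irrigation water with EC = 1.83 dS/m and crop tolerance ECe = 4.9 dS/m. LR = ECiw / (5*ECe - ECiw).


LR = ECiw / (5*ECe - ECiw)
LR = 1.83 / (5*4.9 - 1.83)
LR = 1.83 / 22.6700

0.0807


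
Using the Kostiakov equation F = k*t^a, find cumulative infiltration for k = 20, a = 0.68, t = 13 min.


F = k * t^a = 20 * 13^0.68
F = 20 * 5.721126

114.4225 mm


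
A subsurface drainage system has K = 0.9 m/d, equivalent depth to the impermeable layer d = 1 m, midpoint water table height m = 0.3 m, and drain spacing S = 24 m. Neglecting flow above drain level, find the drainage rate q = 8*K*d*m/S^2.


q = 8*K*d*m/S^2
q = 8*0.9*1*0.3/24^2
q = 2.1600 / 576

0.0038 m/d


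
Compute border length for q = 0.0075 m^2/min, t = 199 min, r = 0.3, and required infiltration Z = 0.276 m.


L = q*t/((1+r)*Z)
L = 0.0075*199/((1+0.3)*0.276)
L = 1.4925/0.3588

4.1597 m


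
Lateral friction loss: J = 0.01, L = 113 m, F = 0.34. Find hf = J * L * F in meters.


hf = J * L * F = 0.01 * 113 * 0.34 = 0.3842 m

0.3842 m


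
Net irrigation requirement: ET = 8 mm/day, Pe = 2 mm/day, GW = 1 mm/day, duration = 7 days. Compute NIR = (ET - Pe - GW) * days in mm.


Daily deficit = ET - Pe - GW = 8 - 2 - 1 = 5 mm/day
NIR = 5 * 7 = 35 mm

35.0000 mm


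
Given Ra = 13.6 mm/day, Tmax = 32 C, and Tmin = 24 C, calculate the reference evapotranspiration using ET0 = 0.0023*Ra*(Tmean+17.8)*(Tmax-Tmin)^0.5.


Tmean = (Tmax + Tmin)/2 = (32 + 24)/2 = 28.0
ET0 = 0.0023 * 13.6 * (28.0 + 17.8) * sqrt(32 - 24)
ET0 = 0.0023 * 13.6 * 45.8 * 2.828427

4.0521 mm/day


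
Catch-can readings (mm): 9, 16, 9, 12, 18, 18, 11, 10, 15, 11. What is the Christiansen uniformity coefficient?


mean = 12.900000 mm
MAD = 3.080000 mm
CU = (1 - 3.080000/12.900000)*100

76.1240 %


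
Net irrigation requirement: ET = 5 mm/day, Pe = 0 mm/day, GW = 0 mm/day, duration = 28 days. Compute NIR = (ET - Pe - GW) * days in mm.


Daily deficit = ET - Pe - GW = 5 - 0 - 0 = 5 mm/day
NIR = 5 * 28 = 140 mm

140.0000 mm


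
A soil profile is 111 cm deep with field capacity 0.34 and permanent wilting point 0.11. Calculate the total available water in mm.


AWC = (FC - PWP) * d * 10
AWC = (0.34 - 0.11) * 111 * 10
AWC = 0.2300 * 111 * 10

255.3000 mm


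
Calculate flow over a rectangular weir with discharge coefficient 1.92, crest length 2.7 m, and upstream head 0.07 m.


Q = C * L * H^(3/2) = 1.92 * 2.7 * 0.07^1.5 = 1.92 * 2.7 * 0.018520

0.0960 m^3/s


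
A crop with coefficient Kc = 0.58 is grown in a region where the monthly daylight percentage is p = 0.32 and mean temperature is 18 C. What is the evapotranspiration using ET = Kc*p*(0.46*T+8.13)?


ET = Kc * p * (0.46*T + 8.13)
ET = 0.58 * 0.32 * (0.46*18 + 8.13)
ET = 0.58 * 0.32 * 16.4100

3.0457 mm/day


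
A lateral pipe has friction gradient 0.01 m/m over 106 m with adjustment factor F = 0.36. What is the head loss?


hf = J * L * F = 0.01 * 106 * 0.36 = 0.3816 m

0.3816 m


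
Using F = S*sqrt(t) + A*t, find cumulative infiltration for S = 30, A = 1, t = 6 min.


F = S*sqrt(t) + A*t
F = 30*sqrt(6) + 1*6
F = 30*2.449490 + 6

79.4847 mm


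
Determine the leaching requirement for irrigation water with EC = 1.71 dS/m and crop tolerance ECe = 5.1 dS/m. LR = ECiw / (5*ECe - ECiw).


LR = ECiw / (5*ECe - ECiw)
LR = 1.71 / (5*5.1 - 1.71)
LR = 1.71 / 23.7900

0.0719


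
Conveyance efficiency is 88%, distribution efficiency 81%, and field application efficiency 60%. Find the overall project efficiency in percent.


Ec = 0.88, Eb = 0.81, Ea = 0.6
E = 0.88 * 0.81 * 0.6 * 100 = 42.7680%

42.7680 %


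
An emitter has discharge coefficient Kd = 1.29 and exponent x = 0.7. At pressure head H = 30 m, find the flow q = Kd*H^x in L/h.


q = Kd * H^x = 1.29 * 30^0.7 = 1.29 * 10.813963

13.9500 L/h


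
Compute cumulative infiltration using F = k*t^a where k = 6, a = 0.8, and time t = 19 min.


F = k * t^a = 6 * 19^0.8
F = 6 * 10.543939

63.2636 mm


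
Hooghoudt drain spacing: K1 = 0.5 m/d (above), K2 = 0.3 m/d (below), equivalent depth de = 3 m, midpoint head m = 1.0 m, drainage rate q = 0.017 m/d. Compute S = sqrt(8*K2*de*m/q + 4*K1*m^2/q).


S^2 = 8*K2*de*m/q + 4*K1*m^2/q
S^2 = 8*0.3*3*1.0/0.017 + 4*0.5*1.0^2/0.017
S = sqrt(541.1765)

23.2632 m


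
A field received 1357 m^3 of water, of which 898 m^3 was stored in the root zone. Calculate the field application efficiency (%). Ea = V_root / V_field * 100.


Ea = V_root / V_field * 100 = 898 / 1357 * 100 = 66.1754%

66.1754 %


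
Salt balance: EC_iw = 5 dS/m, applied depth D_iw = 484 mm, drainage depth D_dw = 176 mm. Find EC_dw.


EC_dw = EC_iw * D_iw / D_dw
EC_dw = 5 * 484 / 176
EC_dw = 2420 / 176

13.7500 dS/m


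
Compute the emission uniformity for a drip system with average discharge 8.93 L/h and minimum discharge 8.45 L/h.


EU = (q_min/q_avg)*100 = (8.45/8.93)*100 = 94.6249%

94.6249 %


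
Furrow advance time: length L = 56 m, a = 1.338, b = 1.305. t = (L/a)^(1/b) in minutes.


t = (L/a)^(1/b)
t = (56/1.338)^(1/1.305)
t = 41.853513^(1/1.305)

17.4866 min


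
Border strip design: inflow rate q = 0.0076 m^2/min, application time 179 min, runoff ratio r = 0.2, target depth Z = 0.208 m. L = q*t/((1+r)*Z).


L = q*t/((1+r)*Z)
L = 0.0076*179/((1+0.2)*0.208)
L = 1.3604/0.2496

5.4503 m


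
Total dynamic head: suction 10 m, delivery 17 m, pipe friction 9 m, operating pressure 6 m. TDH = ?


TDH = Hs + Hd + hf + Hp = 10 + 17 + 9 + 6 = 42

42 m


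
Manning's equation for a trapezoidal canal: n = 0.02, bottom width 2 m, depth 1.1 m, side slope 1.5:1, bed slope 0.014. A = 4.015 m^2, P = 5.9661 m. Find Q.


R = A/P = 4.015/5.9661 = 0.672969
Q = (1/0.02) * 4.015 * 0.672969^(2/3) * 0.014^0.5

18.2410 m^3/s


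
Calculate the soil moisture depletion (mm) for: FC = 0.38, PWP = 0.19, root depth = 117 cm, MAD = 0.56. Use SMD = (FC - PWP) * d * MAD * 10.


SMD = (FC - PWP) * d * MAD * 10
SMD = (0.38 - 0.19) * 117 * 0.56 * 10
SMD = 0.1900 * 117 * 0.56 * 10

124.4880 mm


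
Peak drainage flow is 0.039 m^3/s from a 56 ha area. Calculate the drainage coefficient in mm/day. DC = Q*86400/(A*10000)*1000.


DC = Q * 86400 / (A * 10000) * 1000
DC = 0.039 * 86400 / (56 * 10000) * 1000
DC = 3369600.0000 / 560000

6.0171 mm/day


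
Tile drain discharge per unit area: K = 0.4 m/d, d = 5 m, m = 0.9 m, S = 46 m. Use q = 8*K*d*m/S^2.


q = 8*K*d*m/S^2
q = 8*0.4*5*0.9/46^2
q = 14.4000 / 2116

0.0068 m/d


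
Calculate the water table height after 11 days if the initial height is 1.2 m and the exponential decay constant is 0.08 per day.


m = m0 * exp(-k*t)
m = 1.2 * exp(-0.08 * 11)
m = 1.2 * exp(-0.8800)

0.4977 m


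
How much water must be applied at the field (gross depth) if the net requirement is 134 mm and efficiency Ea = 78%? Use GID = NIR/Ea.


Ea = 78% = 0.78
GID = NIR / Ea = 134 / 0.78 = 171.7949 mm

171.7949 mm


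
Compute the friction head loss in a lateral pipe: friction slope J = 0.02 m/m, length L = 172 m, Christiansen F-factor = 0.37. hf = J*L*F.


hf = J * L * F = 0.02 * 172 * 0.37 = 1.2728 m

1.2728 m


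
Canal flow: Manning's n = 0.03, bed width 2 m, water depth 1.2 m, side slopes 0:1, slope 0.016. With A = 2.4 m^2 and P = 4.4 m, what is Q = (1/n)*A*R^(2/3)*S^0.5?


R = A/P = 2.4/4.4 = 0.545455
Q = (1/0.03) * 2.4 * 0.545455^(2/3) * 0.016^0.5

6.7555 m^3/s


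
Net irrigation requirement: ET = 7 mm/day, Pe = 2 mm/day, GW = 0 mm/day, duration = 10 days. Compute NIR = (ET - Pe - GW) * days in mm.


Daily deficit = ET - Pe - GW = 7 - 2 - 0 = 5 mm/day
NIR = 5 * 10 = 50 mm

50.0000 mm


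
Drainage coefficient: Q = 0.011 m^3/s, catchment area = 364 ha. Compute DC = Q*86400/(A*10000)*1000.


DC = Q * 86400 / (A * 10000) * 1000
DC = 0.011 * 86400 / (364 * 10000) * 1000
DC = 950400.0000 / 3640000

0.2611 mm/day


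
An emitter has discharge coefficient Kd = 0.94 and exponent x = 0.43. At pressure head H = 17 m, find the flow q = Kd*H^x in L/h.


q = Kd * H^x = 0.94 * 17^0.43 = 0.94 * 3.381373

3.1785 L/h


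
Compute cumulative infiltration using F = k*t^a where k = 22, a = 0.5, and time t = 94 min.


F = k * t^a = 22 * 94^0.5
F = 22 * 9.695360

213.2979 mm


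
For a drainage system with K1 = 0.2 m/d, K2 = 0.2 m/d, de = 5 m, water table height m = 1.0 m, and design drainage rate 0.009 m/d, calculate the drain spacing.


S^2 = 8*K2*de*m/q + 4*K1*m^2/q
S^2 = 8*0.2*5*1.0/0.009 + 4*0.2*1.0^2/0.009
S = sqrt(977.7778)

31.2694 m


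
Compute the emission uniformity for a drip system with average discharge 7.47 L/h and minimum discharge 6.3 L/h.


EU = (q_min/q_avg)*100 = (6.3/7.47)*100 = 84.3373%

84.3373 %


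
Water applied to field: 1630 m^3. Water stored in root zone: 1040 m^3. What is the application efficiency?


Ea = V_root / V_field * 100 = 1040 / 1630 * 100 = 63.8037%

63.8037 %


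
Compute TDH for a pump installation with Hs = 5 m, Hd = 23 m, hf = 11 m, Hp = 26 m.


TDH = Hs + Hd + hf + Hp = 5 + 23 + 11 + 26 = 65

65 m


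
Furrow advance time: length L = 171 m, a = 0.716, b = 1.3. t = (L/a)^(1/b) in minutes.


t = (L/a)^(1/b)
t = (171/0.716)^(1/1.3)
t = 238.826816^(1/1.3)

67.4986 min


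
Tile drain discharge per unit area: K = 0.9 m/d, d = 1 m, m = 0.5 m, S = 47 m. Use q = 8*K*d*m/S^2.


q = 8*K*d*m/S^2
q = 8*0.9*1*0.5/47^2
q = 3.6000 / 2209

0.0016 m/d


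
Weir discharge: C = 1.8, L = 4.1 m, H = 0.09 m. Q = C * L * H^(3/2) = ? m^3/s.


Q = C * L * H^(3/2) = 1.8 * 4.1 * 0.09^1.5 = 1.8 * 4.1 * 0.027000

0.1993 m^3/s


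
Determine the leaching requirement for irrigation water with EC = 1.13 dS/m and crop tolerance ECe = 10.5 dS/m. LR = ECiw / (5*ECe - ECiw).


LR = ECiw / (5*ECe - ECiw)
LR = 1.13 / (5*10.5 - 1.13)
LR = 1.13 / 51.3700

0.0220


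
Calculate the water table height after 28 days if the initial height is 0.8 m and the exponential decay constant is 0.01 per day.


m = m0 * exp(-k*t)
m = 0.8 * exp(-0.01 * 28)
m = 0.8 * exp(-0.2800)

0.6046 m


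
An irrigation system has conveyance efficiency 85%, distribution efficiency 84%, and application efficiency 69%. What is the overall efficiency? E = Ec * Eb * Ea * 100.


Ec = 0.85, Eb = 0.84, Ea = 0.69
E = 0.85 * 0.84 * 0.69 * 100 = 49.2660%

49.2660 %


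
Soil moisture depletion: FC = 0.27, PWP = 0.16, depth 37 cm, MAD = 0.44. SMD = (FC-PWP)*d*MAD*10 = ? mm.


SMD = (FC - PWP) * d * MAD * 10
SMD = (0.27 - 0.16) * 37 * 0.44 * 10
SMD = 0.1100 * 37 * 0.44 * 10

17.9080 mm


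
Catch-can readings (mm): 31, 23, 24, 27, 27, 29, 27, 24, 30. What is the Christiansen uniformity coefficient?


mean = 26.888889 mm
MAD = 2.148148 mm
CU = (1 - 2.148148/26.888889)*100

92.0110 %


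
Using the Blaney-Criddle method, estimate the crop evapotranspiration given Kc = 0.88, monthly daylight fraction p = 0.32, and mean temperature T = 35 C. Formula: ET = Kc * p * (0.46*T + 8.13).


ET = Kc * p * (0.46*T + 8.13)
ET = 0.88 * 0.32 * (0.46*35 + 8.13)
ET = 0.88 * 0.32 * 24.2300

6.8232 mm/day


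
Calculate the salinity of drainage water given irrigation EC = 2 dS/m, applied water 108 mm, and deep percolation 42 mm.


EC_dw = EC_iw * D_iw / D_dw
EC_dw = 2 * 108 / 42
EC_dw = 216 / 42

5.1429 dS/m


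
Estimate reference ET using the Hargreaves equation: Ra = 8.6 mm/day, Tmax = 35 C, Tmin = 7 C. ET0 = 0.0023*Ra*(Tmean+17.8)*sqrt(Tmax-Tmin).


Tmean = (Tmax + Tmin)/2 = (35 + 7)/2 = 21.0
ET0 = 0.0023 * 8.6 * (21.0 + 17.8) * sqrt(35 - 7)
ET0 = 0.0023 * 8.6 * 38.8 * 5.291503

4.0610 mm/day


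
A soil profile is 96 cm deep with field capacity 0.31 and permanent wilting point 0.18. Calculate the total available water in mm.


AWC = (FC - PWP) * d * 10
AWC = (0.31 - 0.18) * 96 * 10
AWC = 0.1300 * 96 * 10

124.8000 mm


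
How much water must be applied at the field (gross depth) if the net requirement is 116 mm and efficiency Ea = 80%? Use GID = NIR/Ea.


Ea = 80% = 0.8
GID = NIR / Ea = 116 / 0.8 = 145.0000 mm

145.0000 mm


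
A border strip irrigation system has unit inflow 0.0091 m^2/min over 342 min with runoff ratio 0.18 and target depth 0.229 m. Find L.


L = q*t/((1+r)*Z)
L = 0.0091*342/((1+0.18)*0.229)
L = 3.1122/0.27022

11.5173 m


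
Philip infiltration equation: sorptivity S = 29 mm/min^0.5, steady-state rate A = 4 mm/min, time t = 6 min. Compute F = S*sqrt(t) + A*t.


F = S*sqrt(t) + A*t
F = 29*sqrt(6) + 4*6
F = 29*2.449490 + 24

95.0352 mm


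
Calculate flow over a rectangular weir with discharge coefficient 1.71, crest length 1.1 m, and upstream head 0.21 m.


Q = C * L * H^(3/2) = 1.71 * 1.1 * 0.21^1.5 = 1.71 * 1.1 * 0.096234

0.1810 m^3/s


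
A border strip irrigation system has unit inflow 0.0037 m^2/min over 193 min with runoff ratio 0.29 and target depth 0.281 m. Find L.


L = q*t/((1+r)*Z)
L = 0.0037*193/((1+0.29)*0.281)
L = 0.7141/0.36249

1.9700 m


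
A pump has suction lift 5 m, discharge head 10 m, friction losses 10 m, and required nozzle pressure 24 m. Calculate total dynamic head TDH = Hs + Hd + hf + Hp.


TDH = Hs + Hd + hf + Hp = 5 + 10 + 10 + 24 = 49

49 m


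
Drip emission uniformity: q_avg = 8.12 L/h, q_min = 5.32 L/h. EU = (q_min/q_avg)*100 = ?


EU = (q_min/q_avg)*100 = (5.32/8.12)*100 = 65.5172%

65.5172 %


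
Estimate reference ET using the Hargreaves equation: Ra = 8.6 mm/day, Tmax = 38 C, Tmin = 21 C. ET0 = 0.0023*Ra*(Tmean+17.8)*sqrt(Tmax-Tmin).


Tmean = (Tmax + Tmin)/2 = (38 + 21)/2 = 29.5
ET0 = 0.0023 * 8.6 * (29.5 + 17.8) * sqrt(38 - 21)
ET0 = 0.0023 * 8.6 * 47.3 * 4.123106

3.8576 mm/day


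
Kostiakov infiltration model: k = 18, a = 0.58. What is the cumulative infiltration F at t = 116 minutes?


F = k * t^a = 18 * 116^0.58
F = 18 * 15.753811

283.5686 mm


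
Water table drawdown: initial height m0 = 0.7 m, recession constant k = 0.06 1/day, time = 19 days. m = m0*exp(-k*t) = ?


m = m0 * exp(-k*t)
m = 0.7 * exp(-0.06 * 19)
m = 0.7 * exp(-1.1400)

0.2239 m


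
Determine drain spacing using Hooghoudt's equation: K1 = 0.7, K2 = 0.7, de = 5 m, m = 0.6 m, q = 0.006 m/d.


S^2 = 8*K2*de*m/q + 4*K1*m^2/q
S^2 = 8*0.7*5*0.6/0.006 + 4*0.7*0.6^2/0.006
S = sqrt(2968.0000)

54.4794 m


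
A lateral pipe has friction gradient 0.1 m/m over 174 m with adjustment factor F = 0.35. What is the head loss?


hf = J * L * F = 0.1 * 174 * 0.35 = 6.0900 m

6.0900 m


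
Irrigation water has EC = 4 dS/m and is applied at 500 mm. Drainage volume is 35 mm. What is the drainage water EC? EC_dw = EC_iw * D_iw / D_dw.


EC_dw = EC_iw * D_iw / D_dw
EC_dw = 4 * 500 / 35
EC_dw = 2000 / 35

57.1429 dS/m
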